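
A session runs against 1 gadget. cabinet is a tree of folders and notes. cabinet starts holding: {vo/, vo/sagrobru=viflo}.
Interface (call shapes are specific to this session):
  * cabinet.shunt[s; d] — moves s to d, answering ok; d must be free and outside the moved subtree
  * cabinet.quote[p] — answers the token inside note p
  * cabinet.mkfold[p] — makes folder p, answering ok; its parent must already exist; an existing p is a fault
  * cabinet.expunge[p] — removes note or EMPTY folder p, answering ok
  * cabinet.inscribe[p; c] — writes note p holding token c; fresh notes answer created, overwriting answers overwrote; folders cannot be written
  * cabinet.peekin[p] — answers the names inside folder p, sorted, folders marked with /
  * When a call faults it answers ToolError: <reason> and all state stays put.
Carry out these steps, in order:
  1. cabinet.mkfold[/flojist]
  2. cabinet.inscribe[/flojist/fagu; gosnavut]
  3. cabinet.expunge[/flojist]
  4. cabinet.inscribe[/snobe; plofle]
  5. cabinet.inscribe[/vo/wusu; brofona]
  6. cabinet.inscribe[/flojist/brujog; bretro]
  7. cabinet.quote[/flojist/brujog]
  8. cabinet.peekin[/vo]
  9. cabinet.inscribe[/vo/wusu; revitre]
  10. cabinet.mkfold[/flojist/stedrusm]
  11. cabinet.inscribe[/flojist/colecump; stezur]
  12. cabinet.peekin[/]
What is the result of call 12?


// cabinet.mkfold(p: /flojist) ~> ok
// cabinet.inscribe(p: /flojist/fagu, c: gosnavut) ~> created
// cabinet.expunge(p: /flojist) ~> ToolError: not empty
// cabinet.inscribe(p: /snobe, c: plofle) ~> created
// cabinet.inscribe(p: /vo/wusu, c: brofona) ~> created
// cabinet.inscribe(p: /flojist/brujog, c: bretro) ~> created
// cabinet.quote(p: /flojist/brujog) ~> bretro
// cabinet.peekin(p: /vo) ~> [sagrobru, wusu]
// cabinet.inscribe(p: /vo/wusu, c: revitre) ~> overwrote
// cabinet.mkfold(p: /flojist/stedrusm) ~> ok
// cabinet.inscribe(p: /flojist/colecump, c: stezur) ~> created
// cabinet.peekin(p: /) ~> [flojist/, snobe, vo/]

Answer: [flojist/, snobe, vo/]


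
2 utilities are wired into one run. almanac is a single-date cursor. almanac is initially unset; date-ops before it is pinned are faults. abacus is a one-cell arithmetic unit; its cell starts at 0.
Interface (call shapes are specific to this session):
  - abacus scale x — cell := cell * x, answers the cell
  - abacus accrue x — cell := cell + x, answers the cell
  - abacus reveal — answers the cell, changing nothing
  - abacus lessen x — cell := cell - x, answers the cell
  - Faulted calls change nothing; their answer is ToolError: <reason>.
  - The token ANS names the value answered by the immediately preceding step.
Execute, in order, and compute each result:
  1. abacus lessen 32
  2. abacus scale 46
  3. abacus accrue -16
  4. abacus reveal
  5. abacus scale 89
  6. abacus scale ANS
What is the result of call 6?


[in] abacus lessen x='32'
[out] -32
[in] abacus scale x='46'
[out] -1472
[in] abacus accrue x='-16'
[out] -1488
[in] abacus reveal
[out] -1488
[in] abacus scale x='89'
[out] -132432
[in] abacus scale x='ANS'
[out] 17538234624

Answer: 17538234624


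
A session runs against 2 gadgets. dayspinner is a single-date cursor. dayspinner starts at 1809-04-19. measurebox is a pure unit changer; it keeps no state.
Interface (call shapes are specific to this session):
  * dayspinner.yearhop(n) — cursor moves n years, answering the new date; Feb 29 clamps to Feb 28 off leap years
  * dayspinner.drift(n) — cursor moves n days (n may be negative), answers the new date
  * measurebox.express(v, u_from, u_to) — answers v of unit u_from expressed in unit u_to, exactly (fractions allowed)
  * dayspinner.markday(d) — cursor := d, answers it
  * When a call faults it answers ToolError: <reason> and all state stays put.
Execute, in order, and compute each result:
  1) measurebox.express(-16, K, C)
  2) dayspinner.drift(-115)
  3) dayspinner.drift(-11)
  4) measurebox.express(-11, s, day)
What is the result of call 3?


>>> measurebox.express -16 K C
= -5783/20
>>> dayspinner.drift -115
= 1808-12-25
>>> dayspinner.drift -11
= 1808-12-14
>>> measurebox.express -11 s day
= -11/86400

Answer: 1808-12-14


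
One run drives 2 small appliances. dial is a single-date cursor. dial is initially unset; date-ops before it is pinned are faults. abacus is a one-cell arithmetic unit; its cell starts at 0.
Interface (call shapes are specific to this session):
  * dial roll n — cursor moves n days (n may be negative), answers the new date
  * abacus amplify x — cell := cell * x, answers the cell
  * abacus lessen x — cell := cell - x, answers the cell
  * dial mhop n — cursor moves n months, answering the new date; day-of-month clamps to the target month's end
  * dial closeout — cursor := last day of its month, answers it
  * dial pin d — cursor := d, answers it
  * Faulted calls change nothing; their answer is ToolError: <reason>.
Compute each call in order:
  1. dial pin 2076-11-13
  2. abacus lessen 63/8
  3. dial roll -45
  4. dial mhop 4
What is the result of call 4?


Using dial pin with d→2076-11-13, — result: 2076-11-13.
Now I run abacus lessen with x→63/8, → -63/8.
I use dial roll with n→-45, and observe 2076-09-29.
Next I call dial mhop with n→4, yielding 2077-01-29.

Answer: 2077-01-29


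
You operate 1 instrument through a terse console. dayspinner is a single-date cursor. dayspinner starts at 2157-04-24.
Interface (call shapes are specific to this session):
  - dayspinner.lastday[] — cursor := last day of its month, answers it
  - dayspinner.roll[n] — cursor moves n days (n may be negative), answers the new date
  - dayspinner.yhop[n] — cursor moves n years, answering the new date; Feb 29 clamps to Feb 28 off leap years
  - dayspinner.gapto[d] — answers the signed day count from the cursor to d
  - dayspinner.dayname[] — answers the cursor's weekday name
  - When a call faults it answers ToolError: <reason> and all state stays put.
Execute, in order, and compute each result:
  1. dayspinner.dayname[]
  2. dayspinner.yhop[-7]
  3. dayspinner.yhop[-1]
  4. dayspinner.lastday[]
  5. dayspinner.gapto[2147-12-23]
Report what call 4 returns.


;; dayname() -> Sunday
;; yhop(n→-7) -> 2150-04-24
;; yhop(n→-1) -> 2149-04-24
;; lastday() -> 2149-04-30
;; gapto(d→2147-12-23) -> -494

Answer: 2149-04-30


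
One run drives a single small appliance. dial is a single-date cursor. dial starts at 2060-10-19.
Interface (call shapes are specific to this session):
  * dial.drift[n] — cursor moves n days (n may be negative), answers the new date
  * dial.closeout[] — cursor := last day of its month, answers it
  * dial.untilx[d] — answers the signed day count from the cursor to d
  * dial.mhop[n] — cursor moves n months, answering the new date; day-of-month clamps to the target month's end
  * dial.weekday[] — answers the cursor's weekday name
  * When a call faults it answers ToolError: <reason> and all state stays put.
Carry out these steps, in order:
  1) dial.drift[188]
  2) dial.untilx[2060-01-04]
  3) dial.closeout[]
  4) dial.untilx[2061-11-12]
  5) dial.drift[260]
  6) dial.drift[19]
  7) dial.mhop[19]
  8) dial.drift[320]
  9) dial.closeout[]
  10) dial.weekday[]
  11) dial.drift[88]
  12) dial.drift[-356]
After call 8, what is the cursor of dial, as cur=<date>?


I invoke dial.drift on n=188, and get 2061-04-25.
I invoke dial.untilx on d=2060-01-04, and observe -477.
Invoking dial.closeout(), yielding 2061-04-30.
Next I call dial.untilx on d=2061-11-12, yielding 196.
I run dial.drift on n=260, and see 2062-01-15.
Next I call dial.drift on n=19, → 2062-02-03.
I try dial.mhop on n=19, giving 2063-09-03.
I invoke dial.drift on n=320, and see 2064-07-19.
I run dial.closeout, and observe 2064-07-31.
I run dial.weekday, and get Thursday.
Then dial.drift on n=88, → 2064-10-27.
Now I run dial.drift on n=-356, giving 2063-11-06.

Answer: cur=2064-07-19


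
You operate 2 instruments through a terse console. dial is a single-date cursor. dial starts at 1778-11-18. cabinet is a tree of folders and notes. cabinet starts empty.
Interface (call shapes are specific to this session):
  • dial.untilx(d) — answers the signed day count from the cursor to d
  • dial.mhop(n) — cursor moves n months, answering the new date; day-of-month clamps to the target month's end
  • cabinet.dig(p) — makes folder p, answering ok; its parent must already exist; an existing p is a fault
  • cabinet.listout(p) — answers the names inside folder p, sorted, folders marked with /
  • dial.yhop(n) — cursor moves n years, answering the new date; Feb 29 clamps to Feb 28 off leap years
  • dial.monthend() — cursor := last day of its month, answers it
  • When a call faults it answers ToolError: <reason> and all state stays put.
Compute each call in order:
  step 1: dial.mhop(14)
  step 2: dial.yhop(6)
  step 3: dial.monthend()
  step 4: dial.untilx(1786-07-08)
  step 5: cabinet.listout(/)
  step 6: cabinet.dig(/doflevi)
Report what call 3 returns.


-- dial.mhop(n→14) ~> 1780-01-18
-- dial.yhop(n→6) ~> 1786-01-18
-- dial.monthend() ~> 1786-01-31
-- dial.untilx(d→1786-07-08) ~> 158
-- cabinet.listout(p→/) ~> []
-- cabinet.dig(p→/doflevi) ~> ok

Answer: 1786-01-31


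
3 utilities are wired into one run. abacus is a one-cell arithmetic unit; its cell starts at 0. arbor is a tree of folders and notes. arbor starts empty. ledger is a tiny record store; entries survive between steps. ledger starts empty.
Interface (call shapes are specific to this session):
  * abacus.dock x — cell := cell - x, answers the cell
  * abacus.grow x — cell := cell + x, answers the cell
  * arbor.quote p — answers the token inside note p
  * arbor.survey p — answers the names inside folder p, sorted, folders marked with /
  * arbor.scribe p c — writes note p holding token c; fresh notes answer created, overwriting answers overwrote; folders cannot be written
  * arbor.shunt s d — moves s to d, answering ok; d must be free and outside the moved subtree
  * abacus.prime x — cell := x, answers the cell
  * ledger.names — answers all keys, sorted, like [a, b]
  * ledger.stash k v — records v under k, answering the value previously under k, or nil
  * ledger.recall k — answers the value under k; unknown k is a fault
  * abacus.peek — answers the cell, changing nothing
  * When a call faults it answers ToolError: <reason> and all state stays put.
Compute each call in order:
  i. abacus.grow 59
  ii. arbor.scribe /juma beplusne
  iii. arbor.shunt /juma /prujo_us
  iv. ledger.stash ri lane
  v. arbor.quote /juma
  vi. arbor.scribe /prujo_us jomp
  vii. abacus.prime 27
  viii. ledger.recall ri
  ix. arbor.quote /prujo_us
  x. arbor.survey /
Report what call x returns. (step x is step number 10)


Answer: [prujo_us]

Derivation:
Calling grow on x: 59, which returns 59.
I invoke scribe on p: /juma, c: beplusne, — result: created.
Now I run shunt on s: /juma, d: /prujo_us, yielding ok.
Invoking stash on k: ri, v: lane, and get nil.
Now I run quote on p: /juma, which returns ToolError: not found.
I call scribe on p: /prujo_us, c: jomp, yielding overwrote.
I run prime on x: 27, which returns 27.
Invoking recall on k: ri, and observe lane.
Invoking quote on p: /prujo_us, and get jomp.
I call survey on p: /, giving [prujo_us].


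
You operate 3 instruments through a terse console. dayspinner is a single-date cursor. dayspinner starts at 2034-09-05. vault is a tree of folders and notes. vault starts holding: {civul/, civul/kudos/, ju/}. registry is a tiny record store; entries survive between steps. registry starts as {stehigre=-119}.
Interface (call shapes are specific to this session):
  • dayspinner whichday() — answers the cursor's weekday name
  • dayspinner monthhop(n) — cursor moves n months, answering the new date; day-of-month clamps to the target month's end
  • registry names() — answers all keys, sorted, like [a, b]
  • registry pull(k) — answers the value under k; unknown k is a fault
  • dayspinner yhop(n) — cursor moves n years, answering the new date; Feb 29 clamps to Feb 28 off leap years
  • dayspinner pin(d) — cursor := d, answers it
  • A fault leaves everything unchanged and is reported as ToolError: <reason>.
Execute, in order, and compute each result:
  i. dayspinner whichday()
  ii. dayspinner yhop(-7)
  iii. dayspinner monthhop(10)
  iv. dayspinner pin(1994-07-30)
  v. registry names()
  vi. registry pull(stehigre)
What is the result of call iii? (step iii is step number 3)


I run dayspinner whichday(), giving Tuesday.
I run dayspinner yhop(n=-7), which returns 2027-09-05.
Then dayspinner monthhop(n=10), yielding 2028-07-05.
Now I run dayspinner pin(d=1994-07-30), which returns 1994-07-30.
I call registry names(), giving [stehigre].
I use registry pull(k=stehigre), giving -119.

Answer: 2028-07-05


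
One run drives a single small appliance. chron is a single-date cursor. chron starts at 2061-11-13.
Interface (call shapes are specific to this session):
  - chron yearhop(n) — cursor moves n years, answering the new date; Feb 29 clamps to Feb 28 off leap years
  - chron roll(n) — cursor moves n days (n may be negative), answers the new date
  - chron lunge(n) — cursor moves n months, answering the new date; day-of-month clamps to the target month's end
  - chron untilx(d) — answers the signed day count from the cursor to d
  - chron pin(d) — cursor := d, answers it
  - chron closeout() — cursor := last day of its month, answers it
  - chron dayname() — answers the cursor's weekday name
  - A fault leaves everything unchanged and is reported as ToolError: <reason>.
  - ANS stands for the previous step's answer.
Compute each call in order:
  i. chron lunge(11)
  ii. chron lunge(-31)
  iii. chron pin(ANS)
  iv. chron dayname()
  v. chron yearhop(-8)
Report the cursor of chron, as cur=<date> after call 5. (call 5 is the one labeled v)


Answer: cur=2052-03-13

Derivation:
$ chron lunge n='11'
  2062-10-13
$ chron lunge n='-31'
  2060-03-13
$ chron pin d='ANS'
  2060-03-13
$ chron dayname
  Saturday
$ chron yearhop n='-8'
  2052-03-13


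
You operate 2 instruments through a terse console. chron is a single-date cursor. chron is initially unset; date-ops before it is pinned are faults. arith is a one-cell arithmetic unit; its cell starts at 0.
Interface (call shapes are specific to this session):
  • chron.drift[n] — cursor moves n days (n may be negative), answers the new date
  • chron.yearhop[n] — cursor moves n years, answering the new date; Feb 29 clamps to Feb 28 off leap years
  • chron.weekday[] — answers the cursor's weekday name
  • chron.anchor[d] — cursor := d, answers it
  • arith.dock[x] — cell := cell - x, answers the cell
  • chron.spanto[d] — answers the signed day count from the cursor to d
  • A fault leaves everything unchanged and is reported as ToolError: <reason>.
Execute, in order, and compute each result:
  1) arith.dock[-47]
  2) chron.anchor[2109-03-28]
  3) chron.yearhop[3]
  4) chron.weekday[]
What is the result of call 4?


Answer: Monday

Derivation:
// 1. arith.dock(x: -47) : 47
// 2. chron.anchor(d: 2109-03-28) : 2109-03-28
// 3. chron.yearhop(n: 3) : 2112-03-28
// 4. chron.weekday() : Monday


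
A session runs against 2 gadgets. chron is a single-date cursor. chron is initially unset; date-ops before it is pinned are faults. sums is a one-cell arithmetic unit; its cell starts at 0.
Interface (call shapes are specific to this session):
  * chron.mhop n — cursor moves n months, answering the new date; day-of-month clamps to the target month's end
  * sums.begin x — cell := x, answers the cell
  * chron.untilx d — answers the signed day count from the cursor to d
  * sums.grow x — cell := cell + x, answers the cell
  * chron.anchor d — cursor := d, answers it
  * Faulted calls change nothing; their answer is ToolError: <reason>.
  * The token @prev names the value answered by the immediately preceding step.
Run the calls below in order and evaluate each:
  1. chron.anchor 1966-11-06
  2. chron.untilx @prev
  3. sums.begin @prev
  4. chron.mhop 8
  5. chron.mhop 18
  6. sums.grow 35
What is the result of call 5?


I run anchor passing d=1966-11-06, → 1966-11-06.
I invoke untilx passing d=@prev, and observe 0.
Using begin passing x=@prev, giving 0.
I try mhop passing n=8, — result: 1967-07-06.
Next I call mhop passing n=18, and get 1969-01-06.
Next I call grow passing x=35, which returns 35.

Answer: 1969-01-06


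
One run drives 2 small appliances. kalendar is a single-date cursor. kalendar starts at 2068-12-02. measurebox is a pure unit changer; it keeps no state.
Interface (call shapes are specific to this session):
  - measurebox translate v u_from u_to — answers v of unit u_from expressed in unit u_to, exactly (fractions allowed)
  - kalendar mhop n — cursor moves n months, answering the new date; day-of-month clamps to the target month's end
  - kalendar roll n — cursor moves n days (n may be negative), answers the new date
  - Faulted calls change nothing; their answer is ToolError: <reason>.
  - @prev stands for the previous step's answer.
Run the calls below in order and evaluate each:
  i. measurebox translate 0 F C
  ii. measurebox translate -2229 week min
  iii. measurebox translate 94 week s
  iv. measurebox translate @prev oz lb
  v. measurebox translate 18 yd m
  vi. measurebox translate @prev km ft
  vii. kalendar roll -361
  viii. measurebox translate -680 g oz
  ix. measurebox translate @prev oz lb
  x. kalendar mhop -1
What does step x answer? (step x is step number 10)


CALL measurebox translate[v: 0; u_from: F; u_to: C]
RET  -160/9
CALL measurebox translate[v: -2229; u_from: week; u_to: min]
RET  -22468320
CALL measurebox translate[v: 94; u_from: week; u_to: s]
RET  56851200
CALL measurebox translate[v: @prev; u_from: oz; u_to: lb]
RET  3553200
CALL measurebox translate[v: 18; u_from: yd; u_to: m]
RET  10287/625
CALL measurebox translate[v: @prev; u_from: km; u_to: ft]
RET  54000
CALL kalendar roll[n: -361]
RET  2067-12-07
CALL measurebox translate[v: -680; u_from: g; u_to: oz]
RET  -1088000000/45359237
CALL measurebox translate[v: @prev; u_from: oz; u_to: lb]
RET  -68000000/45359237
CALL kalendar mhop[n: -1]
RET  2067-11-07

Answer: 2067-11-07


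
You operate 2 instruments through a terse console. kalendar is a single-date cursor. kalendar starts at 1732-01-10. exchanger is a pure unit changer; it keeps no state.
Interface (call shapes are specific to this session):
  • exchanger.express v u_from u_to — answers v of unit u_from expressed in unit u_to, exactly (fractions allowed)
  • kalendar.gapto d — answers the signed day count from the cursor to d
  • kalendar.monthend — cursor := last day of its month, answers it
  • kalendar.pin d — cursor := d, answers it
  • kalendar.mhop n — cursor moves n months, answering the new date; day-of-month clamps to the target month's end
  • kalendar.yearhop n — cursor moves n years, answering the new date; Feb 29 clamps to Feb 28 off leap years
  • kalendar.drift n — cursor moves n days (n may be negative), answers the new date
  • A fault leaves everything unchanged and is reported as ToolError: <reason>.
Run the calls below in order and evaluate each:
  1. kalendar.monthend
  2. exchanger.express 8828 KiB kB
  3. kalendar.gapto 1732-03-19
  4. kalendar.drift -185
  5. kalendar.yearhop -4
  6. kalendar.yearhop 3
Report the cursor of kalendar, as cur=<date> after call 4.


Answer: cur=1731-07-30

Derivation:
==> kalendar.monthend()
<== 1732-01-31
==> exchanger.express(v='8828', u_from='KiB', u_to='kB')
<== 1129984/125
==> kalendar.gapto(d='1732-03-19')
<== 48
==> kalendar.drift(n='-185')
<== 1731-07-30
==> kalendar.yearhop(n='-4')
<== 1727-07-30
==> kalendar.yearhop(n='3')
<== 1730-07-30


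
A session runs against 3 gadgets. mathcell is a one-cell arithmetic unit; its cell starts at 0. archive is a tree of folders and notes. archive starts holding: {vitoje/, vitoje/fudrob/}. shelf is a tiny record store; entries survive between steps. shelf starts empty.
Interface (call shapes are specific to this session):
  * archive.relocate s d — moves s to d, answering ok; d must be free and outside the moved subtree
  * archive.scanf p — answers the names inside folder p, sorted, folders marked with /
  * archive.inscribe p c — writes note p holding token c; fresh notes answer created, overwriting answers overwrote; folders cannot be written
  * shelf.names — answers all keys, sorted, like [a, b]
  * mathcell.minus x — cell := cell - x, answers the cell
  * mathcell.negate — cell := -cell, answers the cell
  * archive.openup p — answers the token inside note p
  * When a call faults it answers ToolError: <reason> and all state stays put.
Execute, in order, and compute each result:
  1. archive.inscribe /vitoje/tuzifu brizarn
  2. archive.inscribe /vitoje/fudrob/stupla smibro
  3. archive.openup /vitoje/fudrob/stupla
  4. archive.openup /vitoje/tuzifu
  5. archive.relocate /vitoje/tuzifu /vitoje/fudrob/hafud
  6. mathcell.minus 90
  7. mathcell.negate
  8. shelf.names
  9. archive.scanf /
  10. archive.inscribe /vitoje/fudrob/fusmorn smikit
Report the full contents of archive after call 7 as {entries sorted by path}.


Answer: {vitoje/, vitoje/fudrob/, vitoje/fudrob/hafud=brizarn, vitoje/fudrob/stupla=smibro}

Derivation:
> archive.inscribe p=/vitoje/tuzifu c=brizarn
  created
> archive.inscribe p=/vitoje/fudrob/stupla c=smibro
  created
> archive.openup p=/vitoje/fudrob/stupla
  smibro
> archive.openup p=/vitoje/tuzifu
  brizarn
> archive.relocate s=/vitoje/tuzifu d=/vitoje/fudrob/hafud
  ok
> mathcell.minus x=90
  -90
> mathcell.negate
  90
> shelf.names
  []
> archive.scanf p=/
  [vitoje/]
> archive.inscribe p=/vitoje/fudrob/fusmorn c=smikit
  created


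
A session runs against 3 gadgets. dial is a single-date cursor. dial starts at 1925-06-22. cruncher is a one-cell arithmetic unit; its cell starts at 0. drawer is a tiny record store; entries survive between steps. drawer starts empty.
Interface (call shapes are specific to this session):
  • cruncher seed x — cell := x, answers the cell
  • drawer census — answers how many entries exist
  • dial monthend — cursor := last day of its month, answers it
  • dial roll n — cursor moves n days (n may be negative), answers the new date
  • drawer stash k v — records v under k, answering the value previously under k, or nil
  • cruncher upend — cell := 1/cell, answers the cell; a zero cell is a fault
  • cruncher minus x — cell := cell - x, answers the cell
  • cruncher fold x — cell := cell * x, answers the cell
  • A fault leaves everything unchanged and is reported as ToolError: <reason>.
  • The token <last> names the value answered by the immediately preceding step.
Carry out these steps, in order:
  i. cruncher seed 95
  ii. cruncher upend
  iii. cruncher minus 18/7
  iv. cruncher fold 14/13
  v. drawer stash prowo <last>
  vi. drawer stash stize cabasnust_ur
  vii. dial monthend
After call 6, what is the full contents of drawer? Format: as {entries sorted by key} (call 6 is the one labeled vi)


# 1. cruncher seed(x=95) : 95
# 2. cruncher upend() : 1/95
# 3. cruncher minus(x=18/7) : -1703/665
# 4. cruncher fold(x=14/13) : -262/95
# 5. drawer stash(k=prowo, v=<last>) : nil
# 6. drawer stash(k=stize, v=cabasnust_ur) : nil
# 7. dial monthend() : 1925-06-30

Answer: {prowo=-262/95, stize=cabasnust_ur}


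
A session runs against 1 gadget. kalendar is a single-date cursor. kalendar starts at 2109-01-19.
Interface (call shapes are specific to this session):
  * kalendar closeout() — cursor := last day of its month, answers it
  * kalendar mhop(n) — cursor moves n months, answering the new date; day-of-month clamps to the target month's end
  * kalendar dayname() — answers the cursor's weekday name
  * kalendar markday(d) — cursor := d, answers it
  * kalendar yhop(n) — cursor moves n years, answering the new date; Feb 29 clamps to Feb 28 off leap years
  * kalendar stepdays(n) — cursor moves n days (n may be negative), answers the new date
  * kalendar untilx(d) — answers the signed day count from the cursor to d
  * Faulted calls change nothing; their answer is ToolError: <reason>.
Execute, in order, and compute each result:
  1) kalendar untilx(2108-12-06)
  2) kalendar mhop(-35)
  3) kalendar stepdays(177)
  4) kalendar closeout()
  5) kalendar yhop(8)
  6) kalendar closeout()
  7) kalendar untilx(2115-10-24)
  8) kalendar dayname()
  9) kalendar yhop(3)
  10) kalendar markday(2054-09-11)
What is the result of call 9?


·→ kalendar untilx(2108-12-06)
·← -44
·→ kalendar mhop(-35)
·← 2106-02-19
·→ kalendar stepdays(177)
·← 2106-08-15
·→ kalendar closeout()
·← 2106-08-31
·→ kalendar yhop(8)
·← 2114-08-31
·→ kalendar closeout()
·← 2114-08-31
·→ kalendar untilx(2115-10-24)
·← 419
·→ kalendar dayname()
·← Friday
·→ kalendar yhop(3)
·← 2117-08-31
·→ kalendar markday(2054-09-11)
·← 2054-09-11

Answer: 2117-08-31


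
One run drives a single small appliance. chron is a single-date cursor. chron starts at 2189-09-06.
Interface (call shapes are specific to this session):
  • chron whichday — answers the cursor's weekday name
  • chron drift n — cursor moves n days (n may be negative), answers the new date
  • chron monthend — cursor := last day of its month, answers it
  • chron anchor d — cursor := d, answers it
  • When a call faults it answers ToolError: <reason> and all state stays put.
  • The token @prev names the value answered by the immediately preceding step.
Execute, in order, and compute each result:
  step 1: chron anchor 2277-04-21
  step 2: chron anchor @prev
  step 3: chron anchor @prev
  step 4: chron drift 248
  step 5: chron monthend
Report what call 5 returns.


Answer: 2277-12-31

Derivation:
[in] chron anchor d=2277-04-21
[out] 2277-04-21
[in] chron anchor d=@prev
[out] 2277-04-21
[in] chron anchor d=@prev
[out] 2277-04-21
[in] chron drift n=248
[out] 2277-12-25
[in] chron monthend
[out] 2277-12-31


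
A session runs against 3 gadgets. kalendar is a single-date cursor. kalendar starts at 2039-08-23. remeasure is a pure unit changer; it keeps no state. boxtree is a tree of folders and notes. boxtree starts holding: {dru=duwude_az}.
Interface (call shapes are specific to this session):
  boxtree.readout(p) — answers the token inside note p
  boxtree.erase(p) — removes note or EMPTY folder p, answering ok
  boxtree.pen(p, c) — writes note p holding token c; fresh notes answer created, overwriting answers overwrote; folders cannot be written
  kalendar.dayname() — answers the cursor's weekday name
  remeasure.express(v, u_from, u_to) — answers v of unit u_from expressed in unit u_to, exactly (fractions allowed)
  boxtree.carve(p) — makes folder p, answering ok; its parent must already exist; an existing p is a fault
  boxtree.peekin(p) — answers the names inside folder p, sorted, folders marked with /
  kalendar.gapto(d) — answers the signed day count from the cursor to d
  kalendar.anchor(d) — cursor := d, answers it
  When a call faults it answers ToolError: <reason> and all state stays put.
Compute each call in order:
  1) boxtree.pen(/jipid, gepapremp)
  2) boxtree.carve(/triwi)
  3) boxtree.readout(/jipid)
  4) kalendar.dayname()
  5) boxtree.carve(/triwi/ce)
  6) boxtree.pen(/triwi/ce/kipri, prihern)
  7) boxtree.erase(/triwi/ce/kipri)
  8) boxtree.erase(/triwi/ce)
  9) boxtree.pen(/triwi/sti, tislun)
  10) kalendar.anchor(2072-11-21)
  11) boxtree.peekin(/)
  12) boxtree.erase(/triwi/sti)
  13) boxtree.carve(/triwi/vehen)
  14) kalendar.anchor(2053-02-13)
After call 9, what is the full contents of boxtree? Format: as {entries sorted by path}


Answer: {dru=duwude_az, jipid=gepapremp, triwi/, triwi/sti=tislun}

Derivation:
>> boxtree.pen(p: /jipid, c: gepapremp)
<< created
>> boxtree.carve(p: /triwi)
<< ok
>> boxtree.readout(p: /jipid)
<< gepapremp
>> kalendar.dayname()
<< Tuesday
>> boxtree.carve(p: /triwi/ce)
<< ok
>> boxtree.pen(p: /triwi/ce/kipri, c: prihern)
<< created
>> boxtree.erase(p: /triwi/ce/kipri)
<< ok
>> boxtree.erase(p: /triwi/ce)
<< ok
>> boxtree.pen(p: /triwi/sti, c: tislun)
<< created
>> kalendar.anchor(d: 2072-11-21)
<< 2072-11-21
>> boxtree.peekin(p: /)
<< [dru, jipid, triwi/]
>> boxtree.erase(p: /triwi/sti)
<< ok
>> boxtree.carve(p: /triwi/vehen)
<< ok
>> kalendar.anchor(d: 2053-02-13)
<< 2053-02-13


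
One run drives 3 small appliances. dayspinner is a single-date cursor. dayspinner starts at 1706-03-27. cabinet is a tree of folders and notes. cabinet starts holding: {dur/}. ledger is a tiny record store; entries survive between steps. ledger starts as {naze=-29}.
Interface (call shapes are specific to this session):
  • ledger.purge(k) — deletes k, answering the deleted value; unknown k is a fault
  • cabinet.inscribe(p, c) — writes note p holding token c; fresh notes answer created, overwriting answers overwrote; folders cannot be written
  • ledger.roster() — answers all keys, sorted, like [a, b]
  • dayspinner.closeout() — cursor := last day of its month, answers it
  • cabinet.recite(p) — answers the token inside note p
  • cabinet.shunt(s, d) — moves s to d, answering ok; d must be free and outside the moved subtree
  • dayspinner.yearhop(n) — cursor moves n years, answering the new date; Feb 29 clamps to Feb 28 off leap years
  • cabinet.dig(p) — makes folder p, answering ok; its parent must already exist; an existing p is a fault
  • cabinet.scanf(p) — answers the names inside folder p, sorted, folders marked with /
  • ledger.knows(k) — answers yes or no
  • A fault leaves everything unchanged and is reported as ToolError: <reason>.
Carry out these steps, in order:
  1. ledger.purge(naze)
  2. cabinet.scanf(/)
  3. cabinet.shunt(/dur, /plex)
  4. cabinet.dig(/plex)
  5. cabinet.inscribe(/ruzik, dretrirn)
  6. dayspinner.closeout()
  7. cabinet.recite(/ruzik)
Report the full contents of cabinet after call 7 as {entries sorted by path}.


>>> purge k→naze
  -29
>>> scanf p→/
  [dur/]
>>> shunt s→/dur d→/plex
  ok
>>> dig p→/plex
  ToolError: exists
>>> inscribe p→/ruzik c→dretrirn
  created
>>> closeout
  1706-03-31
>>> recite p→/ruzik
  dretrirn

Answer: {plex/, ruzik=dretrirn}


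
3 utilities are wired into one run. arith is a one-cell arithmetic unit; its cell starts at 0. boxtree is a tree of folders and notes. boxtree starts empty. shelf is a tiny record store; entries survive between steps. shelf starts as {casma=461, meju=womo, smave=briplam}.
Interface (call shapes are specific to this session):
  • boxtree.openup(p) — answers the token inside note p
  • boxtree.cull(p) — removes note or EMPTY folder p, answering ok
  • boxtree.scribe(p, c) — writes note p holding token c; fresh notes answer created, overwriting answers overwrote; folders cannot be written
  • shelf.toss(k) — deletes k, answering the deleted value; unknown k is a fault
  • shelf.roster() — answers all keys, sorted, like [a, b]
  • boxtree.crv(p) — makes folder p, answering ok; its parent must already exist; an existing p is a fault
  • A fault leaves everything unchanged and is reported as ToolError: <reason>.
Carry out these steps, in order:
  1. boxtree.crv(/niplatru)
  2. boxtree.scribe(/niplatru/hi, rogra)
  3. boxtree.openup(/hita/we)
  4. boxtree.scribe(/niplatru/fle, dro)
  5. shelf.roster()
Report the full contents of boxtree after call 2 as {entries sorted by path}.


Answer: {niplatru/, niplatru/hi=rogra}

Derivation:
==> boxtree.crv(p=/niplatru)
<== ok
==> boxtree.scribe(p=/niplatru/hi, c=rogra)
<== created
==> boxtree.openup(p=/hita/we)
<== ToolError: not found
==> boxtree.scribe(p=/niplatru/fle, c=dro)
<== created
==> shelf.roster()
<== [casma, meju, smave]


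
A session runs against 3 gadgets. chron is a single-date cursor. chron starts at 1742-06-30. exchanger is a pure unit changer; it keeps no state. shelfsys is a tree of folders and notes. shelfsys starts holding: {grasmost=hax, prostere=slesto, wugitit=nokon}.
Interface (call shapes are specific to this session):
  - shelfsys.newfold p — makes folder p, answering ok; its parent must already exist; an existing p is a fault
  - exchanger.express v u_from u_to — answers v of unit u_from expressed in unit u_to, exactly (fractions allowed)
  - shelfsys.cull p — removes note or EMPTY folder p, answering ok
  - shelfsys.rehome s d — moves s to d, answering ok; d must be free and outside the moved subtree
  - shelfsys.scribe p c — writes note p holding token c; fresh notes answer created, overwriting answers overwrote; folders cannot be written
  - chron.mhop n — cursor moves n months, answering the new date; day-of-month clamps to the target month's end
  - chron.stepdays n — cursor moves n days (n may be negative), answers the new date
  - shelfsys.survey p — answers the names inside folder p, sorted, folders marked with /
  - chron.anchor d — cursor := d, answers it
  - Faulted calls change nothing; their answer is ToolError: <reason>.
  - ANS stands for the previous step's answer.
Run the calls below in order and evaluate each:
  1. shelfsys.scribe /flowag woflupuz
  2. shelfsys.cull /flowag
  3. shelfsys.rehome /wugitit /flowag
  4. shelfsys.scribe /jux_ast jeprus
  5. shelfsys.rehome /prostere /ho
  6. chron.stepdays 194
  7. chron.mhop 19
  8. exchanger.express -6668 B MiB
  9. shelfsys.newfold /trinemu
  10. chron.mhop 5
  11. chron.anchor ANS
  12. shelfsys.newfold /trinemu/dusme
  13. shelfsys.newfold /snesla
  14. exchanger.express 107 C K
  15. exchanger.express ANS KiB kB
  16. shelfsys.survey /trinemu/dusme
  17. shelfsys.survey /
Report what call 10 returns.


Answer: 1745-01-10

Derivation:
I run scribe with /flowag, woflupuz, and observe created.
Next I call cull with /flowag, and observe ok.
I use rehome with /wugitit, /flowag, giving ok.
Next I call scribe with /jux_ast, jeprus, and get created.
Next I call rehome with /prostere, /ho, → ok.
I run stepdays with 194, yielding 1743-01-10.
I call mhop with 19, and get 1744-08-10.
I invoke express with -6668, B, MiB, — result: -1667/262144.
Now I run newfold with /trinemu, and get ok.
Using mhop with 5, and see 1745-01-10.
I try anchor with ANS, and observe 1745-01-10.
I call newfold with /trinemu/dusme, and see ok.
I run newfold with /snesla, giving ok.
Using express with 107, C, K, → 7603/20.
Next I call express with ANS, KiB, kB, and see 243296/625.
Calling survey with /trinemu/dusme, — result: [].
Using survey with /, → [flowag, grasmost, ho, jux_ast, snesla/, trinemu/].


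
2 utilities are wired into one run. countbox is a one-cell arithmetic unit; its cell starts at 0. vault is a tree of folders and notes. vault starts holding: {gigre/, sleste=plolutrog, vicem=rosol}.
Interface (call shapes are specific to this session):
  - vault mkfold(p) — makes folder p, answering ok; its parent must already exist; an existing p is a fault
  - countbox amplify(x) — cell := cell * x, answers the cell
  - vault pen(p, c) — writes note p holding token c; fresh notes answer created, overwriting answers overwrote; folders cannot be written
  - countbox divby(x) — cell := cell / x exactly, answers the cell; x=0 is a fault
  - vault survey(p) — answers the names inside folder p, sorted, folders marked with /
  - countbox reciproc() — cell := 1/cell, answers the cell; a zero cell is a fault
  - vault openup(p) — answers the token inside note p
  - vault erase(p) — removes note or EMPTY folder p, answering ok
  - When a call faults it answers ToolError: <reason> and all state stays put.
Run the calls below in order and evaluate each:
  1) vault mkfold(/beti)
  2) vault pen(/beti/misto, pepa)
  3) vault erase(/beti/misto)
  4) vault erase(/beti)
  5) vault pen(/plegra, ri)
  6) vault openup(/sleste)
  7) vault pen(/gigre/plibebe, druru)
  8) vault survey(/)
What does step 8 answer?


Answer: [gigre/, plegra, sleste, vicem]

Derivation:
-- 1. vault mkfold(p→/beti) => ok
-- 2. vault pen(p→/beti/misto, c→pepa) => created
-- 3. vault erase(p→/beti/misto) => ok
-- 4. vault erase(p→/beti) => ok
-- 5. vault pen(p→/plegra, c→ri) => created
-- 6. vault openup(p→/sleste) => plolutrog
-- 7. vault pen(p→/gigre/plibebe, c→druru) => created
-- 8. vault survey(p→/) => [gigre/, plegra, sleste, vicem]


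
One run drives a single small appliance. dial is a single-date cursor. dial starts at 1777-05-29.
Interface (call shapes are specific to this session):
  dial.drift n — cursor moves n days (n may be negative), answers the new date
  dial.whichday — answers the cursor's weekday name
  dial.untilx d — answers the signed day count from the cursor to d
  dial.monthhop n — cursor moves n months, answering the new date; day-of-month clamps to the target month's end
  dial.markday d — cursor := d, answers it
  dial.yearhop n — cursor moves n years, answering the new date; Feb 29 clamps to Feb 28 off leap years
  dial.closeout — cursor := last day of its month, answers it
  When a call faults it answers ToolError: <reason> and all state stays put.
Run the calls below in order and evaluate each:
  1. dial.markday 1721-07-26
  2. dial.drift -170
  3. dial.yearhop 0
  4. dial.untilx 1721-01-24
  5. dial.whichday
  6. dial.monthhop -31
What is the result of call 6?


-> dial.markday(d=1721-07-26)
<- 1721-07-26
-> dial.drift(n=-170)
<- 1721-02-06
-> dial.yearhop(n=0)
<- 1721-02-06
-> dial.untilx(d=1721-01-24)
<- -13
-> dial.whichday()
<- Thursday
-> dial.monthhop(n=-31)
<- 1718-07-06

Answer: 1718-07-06


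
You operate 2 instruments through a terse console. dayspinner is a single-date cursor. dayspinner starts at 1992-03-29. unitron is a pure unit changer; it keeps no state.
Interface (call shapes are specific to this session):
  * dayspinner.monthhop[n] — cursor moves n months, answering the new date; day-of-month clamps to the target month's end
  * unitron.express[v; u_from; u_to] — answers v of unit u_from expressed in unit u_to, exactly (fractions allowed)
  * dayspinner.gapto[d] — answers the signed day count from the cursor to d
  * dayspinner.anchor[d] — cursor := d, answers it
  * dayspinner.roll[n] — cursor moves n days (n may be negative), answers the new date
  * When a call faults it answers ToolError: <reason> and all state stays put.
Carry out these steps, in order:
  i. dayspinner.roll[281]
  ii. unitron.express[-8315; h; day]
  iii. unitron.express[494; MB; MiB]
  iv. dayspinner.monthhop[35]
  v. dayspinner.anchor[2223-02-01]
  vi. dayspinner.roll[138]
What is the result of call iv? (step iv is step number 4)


I call roll with n='281': 1993-01-04.
Calling express with v='-8315', u_from='h', u_to='day', — result: -8315/24.
I call express with v='494', u_from='MB', u_to='MiB', and observe 3859375/8192.
I use monthhop with n='35', → 1995-12-04.
Next I call anchor with d='2223-02-01', — result: 2223-02-01.
Invoking roll with n='138', and get 2223-06-19.

Answer: 1995-12-04


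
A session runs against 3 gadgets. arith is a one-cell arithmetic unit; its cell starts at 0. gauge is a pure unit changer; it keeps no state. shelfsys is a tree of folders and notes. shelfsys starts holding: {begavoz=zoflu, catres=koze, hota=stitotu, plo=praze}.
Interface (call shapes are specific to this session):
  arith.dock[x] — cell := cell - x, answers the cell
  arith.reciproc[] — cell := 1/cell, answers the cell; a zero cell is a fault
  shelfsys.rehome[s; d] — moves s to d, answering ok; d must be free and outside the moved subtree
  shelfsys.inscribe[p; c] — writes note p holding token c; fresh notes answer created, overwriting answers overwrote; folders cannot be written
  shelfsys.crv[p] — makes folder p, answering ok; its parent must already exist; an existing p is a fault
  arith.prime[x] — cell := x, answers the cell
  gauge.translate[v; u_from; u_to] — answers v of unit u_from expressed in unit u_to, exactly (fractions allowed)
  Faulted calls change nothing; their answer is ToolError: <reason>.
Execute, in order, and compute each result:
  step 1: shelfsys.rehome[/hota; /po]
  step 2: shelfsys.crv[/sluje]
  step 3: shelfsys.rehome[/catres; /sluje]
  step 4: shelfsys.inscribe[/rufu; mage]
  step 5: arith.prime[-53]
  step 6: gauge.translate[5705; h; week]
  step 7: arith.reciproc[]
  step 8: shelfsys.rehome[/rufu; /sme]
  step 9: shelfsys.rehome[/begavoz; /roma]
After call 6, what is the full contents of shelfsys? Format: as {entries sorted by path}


~$ rehome s: /hota d: /po
  ok
~$ crv p: /sluje
  ok
~$ rehome s: /catres d: /sluje
  ToolError: exists
~$ inscribe p: /rufu c: mage
  created
~$ prime x: -53
  -53
~$ translate v: 5705 u_from: h u_to: week
  815/24
~$ reciproc
  -1/53
~$ rehome s: /rufu d: /sme
  ok
~$ rehome s: /begavoz d: /roma
  ok

Answer: {begavoz=zoflu, catres=koze, plo=praze, po=stitotu, rufu=mage, sluje/}
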